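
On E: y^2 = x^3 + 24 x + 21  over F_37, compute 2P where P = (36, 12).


Doubling: s = (3 x1^2 + a) / (2 y1)
s = (3*36^2 + 24) / (2*12) mod 37 = 15
x3 = s^2 - 2 x1 mod 37 = 15^2 - 2*36 = 5
y3 = s (x1 - x3) - y1 mod 37 = 15 * (36 - 5) - 12 = 9

2P = (5, 9)


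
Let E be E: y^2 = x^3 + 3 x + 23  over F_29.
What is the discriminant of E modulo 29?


4 a^3 + 27 b^2 = 4*3^3 + 27*23^2 = 108 + 14283 = 14391
Delta = -16 * (14391) = -230256
Delta mod 29 = 4

Delta = 4 (mod 29)


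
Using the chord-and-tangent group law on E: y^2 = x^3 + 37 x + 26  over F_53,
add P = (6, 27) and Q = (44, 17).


P != Q, so use the chord formula.
s = (y2 - y1) / (x2 - x1) = (43) / (38) mod 53 = 36
x3 = s^2 - x1 - x2 mod 53 = 36^2 - 6 - 44 = 27
y3 = s (x1 - x3) - y1 mod 53 = 36 * (6 - 27) - 27 = 12

P + Q = (27, 12)


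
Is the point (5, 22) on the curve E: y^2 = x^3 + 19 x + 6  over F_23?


Check whether y^2 = x^3 + 19 x + 6 (mod 23) for (x, y) = (5, 22).
LHS: y^2 = 22^2 mod 23 = 1
RHS: x^3 + 19 x + 6 = 5^3 + 19*5 + 6 mod 23 = 19
LHS != RHS

No, not on the curve


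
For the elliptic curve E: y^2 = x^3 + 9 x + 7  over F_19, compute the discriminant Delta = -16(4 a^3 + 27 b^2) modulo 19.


4 a^3 + 27 b^2 = 4*9^3 + 27*7^2 = 2916 + 1323 = 4239
Delta = -16 * (4239) = -67824
Delta mod 19 = 6

Delta = 6 (mod 19)


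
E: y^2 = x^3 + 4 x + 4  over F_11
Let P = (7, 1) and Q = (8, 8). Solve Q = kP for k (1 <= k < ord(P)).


Enumerate multiples of P until we hit Q = (8, 8):
  1P = (7, 1)
  2P = (2, 8)
  3P = (0, 9)
  4P = (8, 8)
Match found at i = 4.

k = 4


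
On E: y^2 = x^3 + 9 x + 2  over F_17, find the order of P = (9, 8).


Compute successive multiples of P until we hit O:
  1P = (9, 8)
  2P = (8, 12)
  3P = (16, 3)
  4P = (5, 11)
  5P = (11, 2)
  6P = (6, 0)
  7P = (11, 15)
  8P = (5, 6)
  ... (continuing to 12P)
  12P = O

ord(P) = 12


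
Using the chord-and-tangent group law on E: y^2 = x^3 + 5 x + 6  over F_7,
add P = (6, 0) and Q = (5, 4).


P != Q, so use the chord formula.
s = (y2 - y1) / (x2 - x1) = (4) / (6) mod 7 = 3
x3 = s^2 - x1 - x2 mod 7 = 3^2 - 6 - 5 = 5
y3 = s (x1 - x3) - y1 mod 7 = 3 * (6 - 5) - 0 = 3

P + Q = (5, 3)


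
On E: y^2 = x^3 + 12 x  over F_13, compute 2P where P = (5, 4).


Doubling: s = (3 x1^2 + a) / (2 y1)
s = (3*5^2 + 12) / (2*4) mod 13 = 6
x3 = s^2 - 2 x1 mod 13 = 6^2 - 2*5 = 0
y3 = s (x1 - x3) - y1 mod 13 = 6 * (5 - 0) - 4 = 0

2P = (0, 0)


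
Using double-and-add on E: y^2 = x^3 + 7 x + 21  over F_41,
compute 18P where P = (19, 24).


k = 18 = 10010_2 (binary, LSB first: 01001)
Double-and-add from P = (19, 24):
  bit 0 = 0: acc unchanged = O
  bit 1 = 1: acc = O + (34, 30) = (34, 30)
  bit 2 = 0: acc unchanged = (34, 30)
  bit 3 = 0: acc unchanged = (34, 30)
  bit 4 = 1: acc = (34, 30) + (2, 24) = (10, 36)

18P = (10, 36)


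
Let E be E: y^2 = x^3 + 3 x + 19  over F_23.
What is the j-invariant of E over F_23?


Delta = -16(4 a^3 + 27 b^2) mod 23 = 8
-1728 * (4 a)^3 = -1728 * (4*3)^3 mod 23 = 14
j = 14 * 8^(-1) mod 23 = 19

j = 19 (mod 23)


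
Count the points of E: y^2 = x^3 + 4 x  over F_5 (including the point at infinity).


For each x in F_5, count y with y^2 = x^3 + 4 x + 0 mod 5:
  x = 0: RHS = 0, y in [0]  -> 1 point(s)
  x = 1: RHS = 0, y in [0]  -> 1 point(s)
  x = 2: RHS = 1, y in [1, 4]  -> 2 point(s)
  x = 3: RHS = 4, y in [2, 3]  -> 2 point(s)
  x = 4: RHS = 0, y in [0]  -> 1 point(s)
Affine points: 7. Add the point at infinity: total = 8.

#E(F_5) = 8


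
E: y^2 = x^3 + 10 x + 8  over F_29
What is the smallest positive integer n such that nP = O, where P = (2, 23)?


Compute successive multiples of P until we hit O:
  1P = (2, 23)
  2P = (5, 26)
  3P = (23, 14)
  4P = (3, 23)
  5P = (24, 6)
  6P = (16, 1)
  7P = (4, 5)
  8P = (17, 25)
  ... (continuing to 40P)
  40P = O

ord(P) = 40


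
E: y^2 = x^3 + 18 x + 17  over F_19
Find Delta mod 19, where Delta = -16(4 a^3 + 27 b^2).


4 a^3 + 27 b^2 = 4*18^3 + 27*17^2 = 23328 + 7803 = 31131
Delta = -16 * (31131) = -498096
Delta mod 19 = 8

Delta = 8 (mod 19)


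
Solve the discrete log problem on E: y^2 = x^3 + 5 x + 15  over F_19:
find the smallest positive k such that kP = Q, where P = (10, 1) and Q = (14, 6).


Enumerate multiples of P until we hit Q = (14, 6):
  1P = (10, 1)
  2P = (4, 2)
  3P = (14, 6)
Match found at i = 3.

k = 3


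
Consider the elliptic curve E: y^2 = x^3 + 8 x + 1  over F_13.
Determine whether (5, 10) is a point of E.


Check whether y^2 = x^3 + 8 x + 1 (mod 13) for (x, y) = (5, 10).
LHS: y^2 = 10^2 mod 13 = 9
RHS: x^3 + 8 x + 1 = 5^3 + 8*5 + 1 mod 13 = 10
LHS != RHS

No, not on the curve


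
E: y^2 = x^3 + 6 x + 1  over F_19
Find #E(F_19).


For each x in F_19, count y with y^2 = x^3 + 6 x + 1 mod 19:
  x = 0: RHS = 1, y in [1, 18]  -> 2 point(s)
  x = 5: RHS = 4, y in [2, 17]  -> 2 point(s)
  x = 6: RHS = 6, y in [5, 14]  -> 2 point(s)
  x = 7: RHS = 6, y in [5, 14]  -> 2 point(s)
  x = 9: RHS = 5, y in [9, 10]  -> 2 point(s)
  x = 10: RHS = 16, y in [4, 15]  -> 2 point(s)
  x = 11: RHS = 11, y in [7, 12]  -> 2 point(s)
  x = 14: RHS = 17, y in [6, 13]  -> 2 point(s)
  x = 17: RHS = 0, y in [0]  -> 1 point(s)
Affine points: 17. Add the point at infinity: total = 18.

#E(F_19) = 18


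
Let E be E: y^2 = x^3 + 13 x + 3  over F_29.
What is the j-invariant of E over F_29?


Delta = -16(4 a^3 + 27 b^2) mod 29 = 11
-1728 * (4 a)^3 = -1728 * (4*13)^3 mod 29 = 18
j = 18 * 11^(-1) mod 29 = 28

j = 28 (mod 29)


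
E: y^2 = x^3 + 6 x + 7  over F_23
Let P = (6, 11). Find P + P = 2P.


Doubling: s = (3 x1^2 + a) / (2 y1)
s = (3*6^2 + 6) / (2*11) mod 23 = 1
x3 = s^2 - 2 x1 mod 23 = 1^2 - 2*6 = 12
y3 = s (x1 - x3) - y1 mod 23 = 1 * (6 - 12) - 11 = 6

2P = (12, 6)


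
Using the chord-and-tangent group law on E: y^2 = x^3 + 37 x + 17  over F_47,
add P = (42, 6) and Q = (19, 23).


P != Q, so use the chord formula.
s = (y2 - y1) / (x2 - x1) = (17) / (24) mod 47 = 34
x3 = s^2 - x1 - x2 mod 47 = 34^2 - 42 - 19 = 14
y3 = s (x1 - x3) - y1 mod 47 = 34 * (42 - 14) - 6 = 6

P + Q = (14, 6)


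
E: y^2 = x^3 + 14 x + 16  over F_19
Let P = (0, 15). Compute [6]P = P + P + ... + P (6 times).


k = 6 = 110_2 (binary, LSB first: 011)
Double-and-add from P = (0, 15):
  bit 0 = 0: acc unchanged = O
  bit 1 = 1: acc = O + (9, 15) = (9, 15)
  bit 2 = 1: acc = (9, 15) + (18, 1) = (16, 17)

6P = (16, 17)


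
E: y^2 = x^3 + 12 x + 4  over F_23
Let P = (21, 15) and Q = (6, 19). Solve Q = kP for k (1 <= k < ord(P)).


Enumerate multiples of P until we hit Q = (6, 19):
  1P = (21, 15)
  2P = (12, 6)
  3P = (14, 15)
  4P = (11, 8)
  5P = (0, 2)
  6P = (4, 1)
  7P = (6, 19)
Match found at i = 7.

k = 7


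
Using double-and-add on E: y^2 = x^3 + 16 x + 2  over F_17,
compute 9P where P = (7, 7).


k = 9 = 1001_2 (binary, LSB first: 1001)
Double-and-add from P = (7, 7):
  bit 0 = 1: acc = O + (7, 7) = (7, 7)
  bit 1 = 0: acc unchanged = (7, 7)
  bit 2 = 0: acc unchanged = (7, 7)
  bit 3 = 1: acc = (7, 7) + (3, 14) = (9, 5)

9P = (9, 5)


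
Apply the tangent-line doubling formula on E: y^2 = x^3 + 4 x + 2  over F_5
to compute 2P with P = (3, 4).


Doubling: s = (3 x1^2 + a) / (2 y1)
s = (3*3^2 + 4) / (2*4) mod 5 = 2
x3 = s^2 - 2 x1 mod 5 = 2^2 - 2*3 = 3
y3 = s (x1 - x3) - y1 mod 5 = 2 * (3 - 3) - 4 = 1

2P = (3, 1)


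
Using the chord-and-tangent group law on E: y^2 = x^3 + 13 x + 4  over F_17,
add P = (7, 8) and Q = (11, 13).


P != Q, so use the chord formula.
s = (y2 - y1) / (x2 - x1) = (5) / (4) mod 17 = 14
x3 = s^2 - x1 - x2 mod 17 = 14^2 - 7 - 11 = 8
y3 = s (x1 - x3) - y1 mod 17 = 14 * (7 - 8) - 8 = 12

P + Q = (8, 12)


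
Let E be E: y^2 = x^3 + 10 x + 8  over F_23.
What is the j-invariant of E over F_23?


Delta = -16(4 a^3 + 27 b^2) mod 23 = 7
-1728 * (4 a)^3 = -1728 * (4*10)^3 mod 23 = 4
j = 4 * 7^(-1) mod 23 = 17

j = 17 (mod 23)


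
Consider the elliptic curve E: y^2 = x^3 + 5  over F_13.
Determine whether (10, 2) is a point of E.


Check whether y^2 = x^3 + 0 x + 5 (mod 13) for (x, y) = (10, 2).
LHS: y^2 = 2^2 mod 13 = 4
RHS: x^3 + 0 x + 5 = 10^3 + 0*10 + 5 mod 13 = 4
LHS = RHS

Yes, on the curve


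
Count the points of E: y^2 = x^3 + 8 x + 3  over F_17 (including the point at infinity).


For each x in F_17, count y with y^2 = x^3 + 8 x + 3 mod 17:
  x = 5: RHS = 15, y in [7, 10]  -> 2 point(s)
  x = 8: RHS = 1, y in [1, 16]  -> 2 point(s)
  x = 12: RHS = 8, y in [5, 12]  -> 2 point(s)
  x = 13: RHS = 9, y in [3, 14]  -> 2 point(s)
  x = 15: RHS = 13, y in [8, 9]  -> 2 point(s)
Affine points: 10. Add the point at infinity: total = 11.

#E(F_17) = 11


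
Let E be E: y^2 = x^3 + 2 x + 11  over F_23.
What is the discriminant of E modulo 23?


4 a^3 + 27 b^2 = 4*2^3 + 27*11^2 = 32 + 3267 = 3299
Delta = -16 * (3299) = -52784
Delta mod 23 = 1

Delta = 1 (mod 23)


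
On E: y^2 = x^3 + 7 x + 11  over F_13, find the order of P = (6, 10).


Compute successive multiples of P until we hit O:
  1P = (6, 10)
  2P = (4, 8)
  3P = (4, 5)
  4P = (6, 3)
  5P = O

ord(P) = 5


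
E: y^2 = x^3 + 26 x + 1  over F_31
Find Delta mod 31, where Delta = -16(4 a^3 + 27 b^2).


4 a^3 + 27 b^2 = 4*26^3 + 27*1^2 = 70304 + 27 = 70331
Delta = -16 * (70331) = -1125296
Delta mod 31 = 4

Delta = 4 (mod 31)


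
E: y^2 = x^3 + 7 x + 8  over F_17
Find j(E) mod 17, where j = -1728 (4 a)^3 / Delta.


Delta = -16(4 a^3 + 27 b^2) mod 17 = 6
-1728 * (4 a)^3 = -1728 * (4*7)^3 mod 17 = 13
j = 13 * 6^(-1) mod 17 = 5

j = 5 (mod 17)


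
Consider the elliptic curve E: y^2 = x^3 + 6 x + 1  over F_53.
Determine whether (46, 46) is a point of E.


Check whether y^2 = x^3 + 6 x + 1 (mod 53) for (x, y) = (46, 46).
LHS: y^2 = 46^2 mod 53 = 49
RHS: x^3 + 6 x + 1 = 46^3 + 6*46 + 1 mod 53 = 40
LHS != RHS

No, not on the curve


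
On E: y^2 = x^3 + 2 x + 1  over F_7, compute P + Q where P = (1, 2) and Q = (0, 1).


P != Q, so use the chord formula.
s = (y2 - y1) / (x2 - x1) = (6) / (6) mod 7 = 1
x3 = s^2 - x1 - x2 mod 7 = 1^2 - 1 - 0 = 0
y3 = s (x1 - x3) - y1 mod 7 = 1 * (1 - 0) - 2 = 6

P + Q = (0, 6)


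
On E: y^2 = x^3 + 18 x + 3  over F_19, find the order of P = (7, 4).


Compute successive multiples of P until we hit O:
  1P = (7, 4)
  2P = (2, 16)
  3P = (15, 0)
  4P = (2, 3)
  5P = (7, 15)
  6P = O

ord(P) = 6


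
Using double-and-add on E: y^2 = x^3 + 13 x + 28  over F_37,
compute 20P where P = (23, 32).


k = 20 = 10100_2 (binary, LSB first: 00101)
Double-and-add from P = (23, 32):
  bit 0 = 0: acc unchanged = O
  bit 1 = 0: acc unchanged = O
  bit 2 = 1: acc = O + (10, 23) = (10, 23)
  bit 3 = 0: acc unchanged = (10, 23)
  bit 4 = 1: acc = (10, 23) + (31, 20) = (30, 1)

20P = (30, 1)


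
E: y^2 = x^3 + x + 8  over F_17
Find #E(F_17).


For each x in F_17, count y with y^2 = x^3 + 1 x + 8 mod 17:
  x = 0: RHS = 8, y in [5, 12]  -> 2 point(s)
  x = 2: RHS = 1, y in [1, 16]  -> 2 point(s)
  x = 3: RHS = 4, y in [2, 15]  -> 2 point(s)
  x = 4: RHS = 8, y in [5, 12]  -> 2 point(s)
  x = 5: RHS = 2, y in [6, 11]  -> 2 point(s)
  x = 6: RHS = 9, y in [3, 14]  -> 2 point(s)
  x = 7: RHS = 1, y in [1, 16]  -> 2 point(s)
  x = 8: RHS = 1, y in [1, 16]  -> 2 point(s)
  x = 9: RHS = 15, y in [7, 10]  -> 2 point(s)
  x = 10: RHS = 15, y in [7, 10]  -> 2 point(s)
  x = 13: RHS = 8, y in [5, 12]  -> 2 point(s)
  x = 15: RHS = 15, y in [7, 10]  -> 2 point(s)
Affine points: 24. Add the point at infinity: total = 25.

#E(F_17) = 25


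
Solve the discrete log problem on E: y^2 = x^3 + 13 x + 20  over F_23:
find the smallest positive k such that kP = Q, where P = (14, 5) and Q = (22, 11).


Enumerate multiples of P until we hit Q = (22, 11):
  1P = (14, 5)
  2P = (22, 11)
Match found at i = 2.

k = 2


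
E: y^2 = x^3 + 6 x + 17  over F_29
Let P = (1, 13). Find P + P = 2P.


Doubling: s = (3 x1^2 + a) / (2 y1)
s = (3*1^2 + 6) / (2*13) mod 29 = 26
x3 = s^2 - 2 x1 mod 29 = 26^2 - 2*1 = 7
y3 = s (x1 - x3) - y1 mod 29 = 26 * (1 - 7) - 13 = 5

2P = (7, 5)


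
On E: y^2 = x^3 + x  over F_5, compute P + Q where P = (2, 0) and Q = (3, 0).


P != Q, so use the chord formula.
s = (y2 - y1) / (x2 - x1) = (0) / (1) mod 5 = 0
x3 = s^2 - x1 - x2 mod 5 = 0^2 - 2 - 3 = 0
y3 = s (x1 - x3) - y1 mod 5 = 0 * (2 - 0) - 0 = 0

P + Q = (0, 0)


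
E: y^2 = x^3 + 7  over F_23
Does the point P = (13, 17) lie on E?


Check whether y^2 = x^3 + 0 x + 7 (mod 23) for (x, y) = (13, 17).
LHS: y^2 = 17^2 mod 23 = 13
RHS: x^3 + 0 x + 7 = 13^3 + 0*13 + 7 mod 23 = 19
LHS != RHS

No, not on the curve


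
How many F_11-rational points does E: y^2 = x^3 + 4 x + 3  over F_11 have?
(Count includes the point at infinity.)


For each x in F_11, count y with y^2 = x^3 + 4 x + 3 mod 11:
  x = 0: RHS = 3, y in [5, 6]  -> 2 point(s)
  x = 3: RHS = 9, y in [3, 8]  -> 2 point(s)
  x = 5: RHS = 5, y in [4, 7]  -> 2 point(s)
  x = 6: RHS = 1, y in [1, 10]  -> 2 point(s)
  x = 7: RHS = 0, y in [0]  -> 1 point(s)
  x = 9: RHS = 9, y in [3, 8]  -> 2 point(s)
  x = 10: RHS = 9, y in [3, 8]  -> 2 point(s)
Affine points: 13. Add the point at infinity: total = 14.

#E(F_11) = 14


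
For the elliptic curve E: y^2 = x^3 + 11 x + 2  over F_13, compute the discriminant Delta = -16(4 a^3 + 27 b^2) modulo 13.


4 a^3 + 27 b^2 = 4*11^3 + 27*2^2 = 5324 + 108 = 5432
Delta = -16 * (5432) = -86912
Delta mod 13 = 6

Delta = 6 (mod 13)


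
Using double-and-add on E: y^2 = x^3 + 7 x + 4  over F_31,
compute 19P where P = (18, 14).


k = 19 = 10011_2 (binary, LSB first: 11001)
Double-and-add from P = (18, 14):
  bit 0 = 1: acc = O + (18, 14) = (18, 14)
  bit 1 = 1: acc = (18, 14) + (0, 2) = (10, 12)
  bit 2 = 0: acc unchanged = (10, 12)
  bit 3 = 0: acc unchanged = (10, 12)
  bit 4 = 1: acc = (10, 12) + (23, 26) = (12, 24)

19P = (12, 24)


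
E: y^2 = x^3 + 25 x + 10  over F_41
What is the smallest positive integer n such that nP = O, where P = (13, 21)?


Compute successive multiples of P until we hit O:
  1P = (13, 21)
  2P = (16, 23)
  3P = (17, 31)
  4P = (7, 35)
  5P = (31, 21)
  6P = (38, 20)
  7P = (27, 14)
  8P = (32, 9)
  ... (continuing to 47P)
  47P = O

ord(P) = 47


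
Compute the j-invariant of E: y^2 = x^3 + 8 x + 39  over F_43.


Delta = -16(4 a^3 + 27 b^2) mod 43 = 9
-1728 * (4 a)^3 = -1728 * (4*8)^3 mod 43 = 27
j = 27 * 9^(-1) mod 43 = 3

j = 3 (mod 43)


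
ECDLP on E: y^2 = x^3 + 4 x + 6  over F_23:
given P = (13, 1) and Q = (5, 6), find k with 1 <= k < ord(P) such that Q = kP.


Enumerate multiples of P until we hit Q = (5, 6):
  1P = (13, 1)
  2P = (9, 9)
  3P = (5, 6)
Match found at i = 3.

k = 3


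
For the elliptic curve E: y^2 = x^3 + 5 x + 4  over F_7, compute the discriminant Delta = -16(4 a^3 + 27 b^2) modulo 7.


4 a^3 + 27 b^2 = 4*5^3 + 27*4^2 = 500 + 432 = 932
Delta = -16 * (932) = -14912
Delta mod 7 = 5

Delta = 5 (mod 7)


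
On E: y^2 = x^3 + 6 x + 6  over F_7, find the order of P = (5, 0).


Compute successive multiples of P until we hit O:
  1P = (5, 0)
  2P = O

ord(P) = 2


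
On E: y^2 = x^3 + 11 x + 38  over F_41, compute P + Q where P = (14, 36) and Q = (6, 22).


P != Q, so use the chord formula.
s = (y2 - y1) / (x2 - x1) = (27) / (33) mod 41 = 12
x3 = s^2 - x1 - x2 mod 41 = 12^2 - 14 - 6 = 1
y3 = s (x1 - x3) - y1 mod 41 = 12 * (14 - 1) - 36 = 38

P + Q = (1, 38)


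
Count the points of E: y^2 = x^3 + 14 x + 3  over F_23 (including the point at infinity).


For each x in F_23, count y with y^2 = x^3 + 14 x + 3 mod 23:
  x = 0: RHS = 3, y in [7, 16]  -> 2 point(s)
  x = 1: RHS = 18, y in [8, 15]  -> 2 point(s)
  x = 2: RHS = 16, y in [4, 19]  -> 2 point(s)
  x = 3: RHS = 3, y in [7, 16]  -> 2 point(s)
  x = 4: RHS = 8, y in [10, 13]  -> 2 point(s)
  x = 6: RHS = 4, y in [2, 21]  -> 2 point(s)
  x = 8: RHS = 6, y in [11, 12]  -> 2 point(s)
  x = 10: RHS = 16, y in [4, 19]  -> 2 point(s)
  x = 11: RHS = 16, y in [4, 19]  -> 2 point(s)
  x = 12: RHS = 13, y in [6, 17]  -> 2 point(s)
  x = 13: RHS = 13, y in [6, 17]  -> 2 point(s)
  x = 15: RHS = 0, y in [0]  -> 1 point(s)
  x = 17: RHS = 2, y in [5, 18]  -> 2 point(s)
  x = 20: RHS = 3, y in [7, 16]  -> 2 point(s)
  x = 21: RHS = 13, y in [6, 17]  -> 2 point(s)
Affine points: 29. Add the point at infinity: total = 30.

#E(F_23) = 30


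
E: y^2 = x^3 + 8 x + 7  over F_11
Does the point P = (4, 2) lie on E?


Check whether y^2 = x^3 + 8 x + 7 (mod 11) for (x, y) = (4, 2).
LHS: y^2 = 2^2 mod 11 = 4
RHS: x^3 + 8 x + 7 = 4^3 + 8*4 + 7 mod 11 = 4
LHS = RHS

Yes, on the curve


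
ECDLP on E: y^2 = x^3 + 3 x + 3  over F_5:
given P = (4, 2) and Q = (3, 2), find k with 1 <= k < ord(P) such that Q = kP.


Enumerate multiples of P until we hit Q = (3, 2):
  1P = (4, 2)
  2P = (3, 2)
Match found at i = 2.

k = 2


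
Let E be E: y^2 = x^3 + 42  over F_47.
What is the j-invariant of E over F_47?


Delta = -16(4 a^3 + 27 b^2) mod 47 = 10
-1728 * (4 a)^3 = -1728 * (4*0)^3 mod 47 = 0
j = 0 * 10^(-1) mod 47 = 0

j = 0 (mod 47)


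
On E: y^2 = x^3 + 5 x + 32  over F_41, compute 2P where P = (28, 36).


Doubling: s = (3 x1^2 + a) / (2 y1)
s = (3*28^2 + 5) / (2*36) mod 41 = 39
x3 = s^2 - 2 x1 mod 41 = 39^2 - 2*28 = 30
y3 = s (x1 - x3) - y1 mod 41 = 39 * (28 - 30) - 36 = 9

2P = (30, 9)


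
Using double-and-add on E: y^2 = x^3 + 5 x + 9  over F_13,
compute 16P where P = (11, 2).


k = 16 = 10000_2 (binary, LSB first: 00001)
Double-and-add from P = (11, 2):
  bit 0 = 0: acc unchanged = O
  bit 1 = 0: acc unchanged = O
  bit 2 = 0: acc unchanged = O
  bit 3 = 0: acc unchanged = O
  bit 4 = 1: acc = O + (11, 11) = (11, 11)

16P = (11, 11)


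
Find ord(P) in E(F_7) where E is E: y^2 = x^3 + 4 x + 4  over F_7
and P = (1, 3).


Compute successive multiples of P until we hit O:
  1P = (1, 3)
  2P = (5, 4)
  3P = (5, 3)
  4P = (1, 4)
  5P = O

ord(P) = 5


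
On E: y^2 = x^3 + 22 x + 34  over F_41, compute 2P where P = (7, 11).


Doubling: s = (3 x1^2 + a) / (2 y1)
s = (3*7^2 + 22) / (2*11) mod 41 = 17
x3 = s^2 - 2 x1 mod 41 = 17^2 - 2*7 = 29
y3 = s (x1 - x3) - y1 mod 41 = 17 * (7 - 29) - 11 = 25

2P = (29, 25)


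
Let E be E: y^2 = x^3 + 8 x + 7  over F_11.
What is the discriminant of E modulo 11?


4 a^3 + 27 b^2 = 4*8^3 + 27*7^2 = 2048 + 1323 = 3371
Delta = -16 * (3371) = -53936
Delta mod 11 = 8

Delta = 8 (mod 11)


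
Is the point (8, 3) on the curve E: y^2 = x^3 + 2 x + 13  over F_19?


Check whether y^2 = x^3 + 2 x + 13 (mod 19) for (x, y) = (8, 3).
LHS: y^2 = 3^2 mod 19 = 9
RHS: x^3 + 2 x + 13 = 8^3 + 2*8 + 13 mod 19 = 9
LHS = RHS

Yes, on the curve


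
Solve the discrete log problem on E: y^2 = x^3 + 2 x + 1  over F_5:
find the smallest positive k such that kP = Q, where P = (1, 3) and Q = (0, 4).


Enumerate multiples of P until we hit Q = (0, 4):
  1P = (1, 3)
  2P = (3, 2)
  3P = (0, 4)
Match found at i = 3.

k = 3


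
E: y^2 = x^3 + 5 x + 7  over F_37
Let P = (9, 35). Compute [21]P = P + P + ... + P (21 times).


k = 21 = 10101_2 (binary, LSB first: 10101)
Double-and-add from P = (9, 35):
  bit 0 = 1: acc = O + (9, 35) = (9, 35)
  bit 1 = 0: acc unchanged = (9, 35)
  bit 2 = 1: acc = (9, 35) + (17, 11) = (20, 35)
  bit 3 = 0: acc unchanged = (20, 35)
  bit 4 = 1: acc = (20, 35) + (0, 28) = (10, 24)

21P = (10, 24)


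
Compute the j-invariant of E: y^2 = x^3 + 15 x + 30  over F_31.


Delta = -16(4 a^3 + 27 b^2) mod 31 = 10
-1728 * (4 a)^3 = -1728 * (4*15)^3 mod 31 = 29
j = 29 * 10^(-1) mod 31 = 6

j = 6 (mod 31)


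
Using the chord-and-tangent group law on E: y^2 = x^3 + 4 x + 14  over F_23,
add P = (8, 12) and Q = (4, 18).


P != Q, so use the chord formula.
s = (y2 - y1) / (x2 - x1) = (6) / (19) mod 23 = 10
x3 = s^2 - x1 - x2 mod 23 = 10^2 - 8 - 4 = 19
y3 = s (x1 - x3) - y1 mod 23 = 10 * (8 - 19) - 12 = 16

P + Q = (19, 16)


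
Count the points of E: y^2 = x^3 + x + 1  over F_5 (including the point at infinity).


For each x in F_5, count y with y^2 = x^3 + 1 x + 1 mod 5:
  x = 0: RHS = 1, y in [1, 4]  -> 2 point(s)
  x = 2: RHS = 1, y in [1, 4]  -> 2 point(s)
  x = 3: RHS = 1, y in [1, 4]  -> 2 point(s)
  x = 4: RHS = 4, y in [2, 3]  -> 2 point(s)
Affine points: 8. Add the point at infinity: total = 9.

#E(F_5) = 9


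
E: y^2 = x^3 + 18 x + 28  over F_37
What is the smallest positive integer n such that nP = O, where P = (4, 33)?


Compute successive multiples of P until we hit O:
  1P = (4, 33)
  2P = (30, 15)
  3P = (28, 32)
  4P = (35, 13)
  5P = (5, 13)
  6P = (21, 11)
  7P = (1, 11)
  8P = (20, 10)
  ... (continuing to 23P)
  23P = O

ord(P) = 23


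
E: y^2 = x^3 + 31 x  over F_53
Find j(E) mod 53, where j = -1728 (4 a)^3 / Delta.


Delta = -16(4 a^3 + 27 b^2) mod 53 = 51
-1728 * (4 a)^3 = -1728 * (4*31)^3 mod 53 = 42
j = 42 * 51^(-1) mod 53 = 32

j = 32 (mod 53)


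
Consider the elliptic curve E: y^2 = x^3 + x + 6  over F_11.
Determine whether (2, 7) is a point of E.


Check whether y^2 = x^3 + 1 x + 6 (mod 11) for (x, y) = (2, 7).
LHS: y^2 = 7^2 mod 11 = 5
RHS: x^3 + 1 x + 6 = 2^3 + 1*2 + 6 mod 11 = 5
LHS = RHS

Yes, on the curve


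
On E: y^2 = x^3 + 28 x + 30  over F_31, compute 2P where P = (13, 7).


Doubling: s = (3 x1^2 + a) / (2 y1)
s = (3*13^2 + 28) / (2*7) mod 31 = 5
x3 = s^2 - 2 x1 mod 31 = 5^2 - 2*13 = 30
y3 = s (x1 - x3) - y1 mod 31 = 5 * (13 - 30) - 7 = 1

2P = (30, 1)


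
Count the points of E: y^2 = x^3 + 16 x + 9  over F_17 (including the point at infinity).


For each x in F_17, count y with y^2 = x^3 + 16 x + 9 mod 17:
  x = 0: RHS = 9, y in [3, 14]  -> 2 point(s)
  x = 1: RHS = 9, y in [3, 14]  -> 2 point(s)
  x = 2: RHS = 15, y in [7, 10]  -> 2 point(s)
  x = 3: RHS = 16, y in [4, 13]  -> 2 point(s)
  x = 4: RHS = 1, y in [1, 16]  -> 2 point(s)
  x = 6: RHS = 15, y in [7, 10]  -> 2 point(s)
  x = 9: RHS = 15, y in [7, 10]  -> 2 point(s)
  x = 10: RHS = 13, y in [8, 9]  -> 2 point(s)
  x = 12: RHS = 8, y in [5, 12]  -> 2 point(s)
  x = 13: RHS = 0, y in [0]  -> 1 point(s)
  x = 14: RHS = 2, y in [6, 11]  -> 2 point(s)
  x = 16: RHS = 9, y in [3, 14]  -> 2 point(s)
Affine points: 23. Add the point at infinity: total = 24.

#E(F_17) = 24


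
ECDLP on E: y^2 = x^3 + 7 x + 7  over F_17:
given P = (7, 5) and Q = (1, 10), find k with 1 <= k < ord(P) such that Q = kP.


Enumerate multiples of P until we hit Q = (1, 10):
  1P = (7, 5)
  2P = (11, 15)
  3P = (1, 10)
Match found at i = 3.

k = 3


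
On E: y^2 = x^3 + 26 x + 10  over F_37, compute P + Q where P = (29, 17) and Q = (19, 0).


P != Q, so use the chord formula.
s = (y2 - y1) / (x2 - x1) = (20) / (27) mod 37 = 35
x3 = s^2 - x1 - x2 mod 37 = 35^2 - 29 - 19 = 30
y3 = s (x1 - x3) - y1 mod 37 = 35 * (29 - 30) - 17 = 22

P + Q = (30, 22)


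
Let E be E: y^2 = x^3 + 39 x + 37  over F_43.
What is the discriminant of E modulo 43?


4 a^3 + 27 b^2 = 4*39^3 + 27*37^2 = 237276 + 36963 = 274239
Delta = -16 * (274239) = -4387824
Delta mod 43 = 25

Delta = 25 (mod 43)


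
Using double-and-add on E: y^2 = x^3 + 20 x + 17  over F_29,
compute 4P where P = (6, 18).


k = 4 = 100_2 (binary, LSB first: 001)
Double-and-add from P = (6, 18):
  bit 0 = 0: acc unchanged = O
  bit 1 = 0: acc unchanged = O
  bit 2 = 1: acc = O + (28, 24) = (28, 24)

4P = (28, 24)


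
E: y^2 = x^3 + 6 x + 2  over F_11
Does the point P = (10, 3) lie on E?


Check whether y^2 = x^3 + 6 x + 2 (mod 11) for (x, y) = (10, 3).
LHS: y^2 = 3^2 mod 11 = 9
RHS: x^3 + 6 x + 2 = 10^3 + 6*10 + 2 mod 11 = 6
LHS != RHS

No, not on the curve


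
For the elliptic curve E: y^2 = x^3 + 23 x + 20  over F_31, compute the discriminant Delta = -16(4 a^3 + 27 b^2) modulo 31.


4 a^3 + 27 b^2 = 4*23^3 + 27*20^2 = 48668 + 10800 = 59468
Delta = -16 * (59468) = -951488
Delta mod 31 = 26

Delta = 26 (mod 31)


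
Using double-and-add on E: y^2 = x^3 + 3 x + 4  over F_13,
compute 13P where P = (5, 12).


k = 13 = 1101_2 (binary, LSB first: 1011)
Double-and-add from P = (5, 12):
  bit 0 = 1: acc = O + (5, 12) = (5, 12)
  bit 1 = 0: acc unchanged = (5, 12)
  bit 2 = 1: acc = (5, 12) + (11, 9) = (7, 2)
  bit 3 = 1: acc = (7, 2) + (0, 11) = (5, 1)

13P = (5, 1)


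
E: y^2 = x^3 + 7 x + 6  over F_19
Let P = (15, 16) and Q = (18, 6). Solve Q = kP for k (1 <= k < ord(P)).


Enumerate multiples of P until we hit Q = (18, 6):
  1P = (15, 16)
  2P = (6, 6)
  3P = (18, 6)
Match found at i = 3.

k = 3


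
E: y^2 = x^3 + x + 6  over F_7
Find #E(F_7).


For each x in F_7, count y with y^2 = x^3 + 1 x + 6 mod 7:
  x = 1: RHS = 1, y in [1, 6]  -> 2 point(s)
  x = 2: RHS = 2, y in [3, 4]  -> 2 point(s)
  x = 3: RHS = 1, y in [1, 6]  -> 2 point(s)
  x = 4: RHS = 4, y in [2, 5]  -> 2 point(s)
  x = 6: RHS = 4, y in [2, 5]  -> 2 point(s)
Affine points: 10. Add the point at infinity: total = 11.

#E(F_7) = 11


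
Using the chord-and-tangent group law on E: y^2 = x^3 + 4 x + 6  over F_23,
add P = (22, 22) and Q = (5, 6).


P != Q, so use the chord formula.
s = (y2 - y1) / (x2 - x1) = (7) / (6) mod 23 = 5
x3 = s^2 - x1 - x2 mod 23 = 5^2 - 22 - 5 = 21
y3 = s (x1 - x3) - y1 mod 23 = 5 * (22 - 21) - 22 = 6

P + Q = (21, 6)


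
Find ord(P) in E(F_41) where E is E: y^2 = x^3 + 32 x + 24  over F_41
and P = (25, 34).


Compute successive multiples of P until we hit O:
  1P = (25, 34)
  2P = (24, 26)
  3P = (15, 5)
  4P = (9, 37)
  5P = (12, 2)
  6P = (12, 39)
  7P = (9, 4)
  8P = (15, 36)
  ... (continuing to 11P)
  11P = O

ord(P) = 11


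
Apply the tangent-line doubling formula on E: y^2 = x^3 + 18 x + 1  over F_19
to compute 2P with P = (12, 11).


Doubling: s = (3 x1^2 + a) / (2 y1)
s = (3*12^2 + 18) / (2*11) mod 19 = 17
x3 = s^2 - 2 x1 mod 19 = 17^2 - 2*12 = 18
y3 = s (x1 - x3) - y1 mod 19 = 17 * (12 - 18) - 11 = 1

2P = (18, 1)


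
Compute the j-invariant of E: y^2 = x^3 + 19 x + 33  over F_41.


Delta = -16(4 a^3 + 27 b^2) mod 41 = 38
-1728 * (4 a)^3 = -1728 * (4*19)^3 mod 41 = 25
j = 25 * 38^(-1) mod 41 = 19

j = 19 (mod 41)


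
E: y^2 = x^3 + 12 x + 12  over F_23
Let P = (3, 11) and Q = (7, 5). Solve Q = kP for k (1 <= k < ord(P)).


Enumerate multiples of P until we hit Q = (7, 5):
  1P = (3, 11)
  2P = (20, 8)
  3P = (6, 22)
  4P = (7, 5)
Match found at i = 4.

k = 4


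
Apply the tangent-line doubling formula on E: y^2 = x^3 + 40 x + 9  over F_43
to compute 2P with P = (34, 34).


Doubling: s = (3 x1^2 + a) / (2 y1)
s = (3*34^2 + 40) / (2*34) mod 43 = 1
x3 = s^2 - 2 x1 mod 43 = 1^2 - 2*34 = 19
y3 = s (x1 - x3) - y1 mod 43 = 1 * (34 - 19) - 34 = 24

2P = (19, 24)


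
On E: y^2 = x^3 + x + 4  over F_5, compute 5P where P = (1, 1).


k = 5 = 101_2 (binary, LSB first: 101)
Double-and-add from P = (1, 1):
  bit 0 = 1: acc = O + (1, 1) = (1, 1)
  bit 1 = 0: acc unchanged = (1, 1)
  bit 2 = 1: acc = (1, 1) + (0, 2) = (0, 3)

5P = (0, 3)


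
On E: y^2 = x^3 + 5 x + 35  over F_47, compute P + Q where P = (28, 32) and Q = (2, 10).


P != Q, so use the chord formula.
s = (y2 - y1) / (x2 - x1) = (25) / (21) mod 47 = 37
x3 = s^2 - x1 - x2 mod 47 = 37^2 - 28 - 2 = 23
y3 = s (x1 - x3) - y1 mod 47 = 37 * (28 - 23) - 32 = 12

P + Q = (23, 12)


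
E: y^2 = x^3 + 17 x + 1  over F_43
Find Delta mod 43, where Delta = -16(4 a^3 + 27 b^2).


4 a^3 + 27 b^2 = 4*17^3 + 27*1^2 = 19652 + 27 = 19679
Delta = -16 * (19679) = -314864
Delta mod 43 = 25

Delta = 25 (mod 43)


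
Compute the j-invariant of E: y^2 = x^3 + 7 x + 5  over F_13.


Delta = -16(4 a^3 + 27 b^2) mod 13 = 8
-1728 * (4 a)^3 = -1728 * (4*7)^3 mod 13 = 8
j = 8 * 8^(-1) mod 13 = 1

j = 1 (mod 13)


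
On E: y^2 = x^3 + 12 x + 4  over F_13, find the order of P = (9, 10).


Compute successive multiples of P until we hit O:
  1P = (9, 10)
  2P = (4, 5)
  3P = (1, 11)
  4P = (2, 7)
  5P = (12, 11)
  6P = (8, 12)
  7P = (0, 11)
  8P = (0, 2)
  ... (continuing to 15P)
  15P = O

ord(P) = 15


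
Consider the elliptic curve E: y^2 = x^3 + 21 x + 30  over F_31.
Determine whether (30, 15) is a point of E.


Check whether y^2 = x^3 + 21 x + 30 (mod 31) for (x, y) = (30, 15).
LHS: y^2 = 15^2 mod 31 = 8
RHS: x^3 + 21 x + 30 = 30^3 + 21*30 + 30 mod 31 = 8
LHS = RHS

Yes, on the curve


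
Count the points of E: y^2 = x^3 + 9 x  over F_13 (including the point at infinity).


For each x in F_13, count y with y^2 = x^3 + 9 x + 0 mod 13:
  x = 0: RHS = 0, y in [0]  -> 1 point(s)
  x = 1: RHS = 10, y in [6, 7]  -> 2 point(s)
  x = 2: RHS = 0, y in [0]  -> 1 point(s)
  x = 4: RHS = 9, y in [3, 10]  -> 2 point(s)
  x = 5: RHS = 1, y in [1, 12]  -> 2 point(s)
  x = 6: RHS = 10, y in [6, 7]  -> 2 point(s)
  x = 7: RHS = 3, y in [4, 9]  -> 2 point(s)
  x = 8: RHS = 12, y in [5, 8]  -> 2 point(s)
  x = 9: RHS = 4, y in [2, 11]  -> 2 point(s)
  x = 11: RHS = 0, y in [0]  -> 1 point(s)
  x = 12: RHS = 3, y in [4, 9]  -> 2 point(s)
Affine points: 19. Add the point at infinity: total = 20.

#E(F_13) = 20


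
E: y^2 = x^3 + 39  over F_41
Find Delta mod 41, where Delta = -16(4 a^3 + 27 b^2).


4 a^3 + 27 b^2 = 4*0^3 + 27*39^2 = 0 + 41067 = 41067
Delta = -16 * (41067) = -657072
Delta mod 41 = 35

Delta = 35 (mod 41)


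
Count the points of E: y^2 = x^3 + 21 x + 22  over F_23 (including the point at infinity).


For each x in F_23, count y with y^2 = x^3 + 21 x + 22 mod 23:
  x = 2: RHS = 3, y in [7, 16]  -> 2 point(s)
  x = 4: RHS = 9, y in [3, 20]  -> 2 point(s)
  x = 7: RHS = 6, y in [11, 12]  -> 2 point(s)
  x = 8: RHS = 12, y in [9, 14]  -> 2 point(s)
  x = 10: RHS = 13, y in [6, 17]  -> 2 point(s)
  x = 12: RHS = 1, y in [1, 22]  -> 2 point(s)
  x = 13: RHS = 8, y in [10, 13]  -> 2 point(s)
  x = 14: RHS = 1, y in [1, 22]  -> 2 point(s)
  x = 15: RHS = 9, y in [3, 20]  -> 2 point(s)
  x = 17: RHS = 2, y in [5, 18]  -> 2 point(s)
  x = 19: RHS = 12, y in [9, 14]  -> 2 point(s)
  x = 20: RHS = 1, y in [1, 22]  -> 2 point(s)
  x = 21: RHS = 18, y in [8, 15]  -> 2 point(s)
  x = 22: RHS = 0, y in [0]  -> 1 point(s)
Affine points: 27. Add the point at infinity: total = 28.

#E(F_23) = 28


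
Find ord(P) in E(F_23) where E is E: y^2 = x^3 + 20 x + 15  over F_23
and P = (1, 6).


Compute successive multiples of P until we hit O:
  1P = (1, 6)
  2P = (21, 17)
  3P = (17, 22)
  4P = (6, 12)
  5P = (11, 5)
  6P = (14, 16)
  7P = (9, 2)
  8P = (19, 3)
  ... (continuing to 17P)
  17P = O

ord(P) = 17


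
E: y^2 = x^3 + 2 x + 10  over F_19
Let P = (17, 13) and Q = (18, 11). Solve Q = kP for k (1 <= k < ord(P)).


Enumerate multiples of P until we hit Q = (18, 11):
  1P = (17, 13)
  2P = (8, 5)
  3P = (3, 10)
  4P = (10, 17)
  5P = (9, 15)
  6P = (18, 11)
Match found at i = 6.

k = 6


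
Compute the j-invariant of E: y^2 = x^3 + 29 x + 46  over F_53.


Delta = -16(4 a^3 + 27 b^2) mod 53 = 39
-1728 * (4 a)^3 = -1728 * (4*29)^3 mod 53 = 12
j = 12 * 39^(-1) mod 53 = 37

j = 37 (mod 53)


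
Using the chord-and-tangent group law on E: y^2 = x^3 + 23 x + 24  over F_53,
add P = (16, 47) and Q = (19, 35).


P != Q, so use the chord formula.
s = (y2 - y1) / (x2 - x1) = (41) / (3) mod 53 = 49
x3 = s^2 - x1 - x2 mod 53 = 49^2 - 16 - 19 = 34
y3 = s (x1 - x3) - y1 mod 53 = 49 * (16 - 34) - 47 = 25

P + Q = (34, 25)


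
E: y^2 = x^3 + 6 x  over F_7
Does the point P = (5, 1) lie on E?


Check whether y^2 = x^3 + 6 x + 0 (mod 7) for (x, y) = (5, 1).
LHS: y^2 = 1^2 mod 7 = 1
RHS: x^3 + 6 x + 0 = 5^3 + 6*5 + 0 mod 7 = 1
LHS = RHS

Yes, on the curve


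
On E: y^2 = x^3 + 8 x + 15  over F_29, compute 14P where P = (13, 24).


k = 14 = 1110_2 (binary, LSB first: 0111)
Double-and-add from P = (13, 24):
  bit 0 = 0: acc unchanged = O
  bit 1 = 1: acc = O + (9, 2) = (9, 2)
  bit 2 = 1: acc = (9, 2) + (10, 15) = (5, 21)
  bit 3 = 1: acc = (5, 21) + (14, 0) = (9, 27)

14P = (9, 27)


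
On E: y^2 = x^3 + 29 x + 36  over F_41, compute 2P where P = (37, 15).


Doubling: s = (3 x1^2 + a) / (2 y1)
s = (3*37^2 + 29) / (2*15) mod 41 = 34
x3 = s^2 - 2 x1 mod 41 = 34^2 - 2*37 = 16
y3 = s (x1 - x3) - y1 mod 41 = 34 * (37 - 16) - 15 = 2

2P = (16, 2)


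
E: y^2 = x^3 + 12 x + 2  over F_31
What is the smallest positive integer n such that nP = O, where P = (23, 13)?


Compute successive multiples of P until we hit O:
  1P = (23, 13)
  2P = (24, 3)
  3P = (22, 8)
  4P = (11, 16)
  5P = (30, 12)
  6P = (28, 1)
  7P = (18, 6)
  8P = (18, 25)
  ... (continuing to 15P)
  15P = O

ord(P) = 15


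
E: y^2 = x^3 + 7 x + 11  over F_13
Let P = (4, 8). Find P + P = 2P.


Doubling: s = (3 x1^2 + a) / (2 y1)
s = (3*4^2 + 7) / (2*8) mod 13 = 1
x3 = s^2 - 2 x1 mod 13 = 1^2 - 2*4 = 6
y3 = s (x1 - x3) - y1 mod 13 = 1 * (4 - 6) - 8 = 3

2P = (6, 3)


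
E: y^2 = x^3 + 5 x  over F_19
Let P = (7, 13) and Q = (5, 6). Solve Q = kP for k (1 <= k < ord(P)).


Enumerate multiples of P until we hit Q = (5, 6):
  1P = (7, 13)
  2P = (5, 6)
Match found at i = 2.

k = 2


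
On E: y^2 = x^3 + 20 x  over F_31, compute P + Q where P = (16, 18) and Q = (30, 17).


P != Q, so use the chord formula.
s = (y2 - y1) / (x2 - x1) = (30) / (14) mod 31 = 11
x3 = s^2 - x1 - x2 mod 31 = 11^2 - 16 - 30 = 13
y3 = s (x1 - x3) - y1 mod 31 = 11 * (16 - 13) - 18 = 15

P + Q = (13, 15)


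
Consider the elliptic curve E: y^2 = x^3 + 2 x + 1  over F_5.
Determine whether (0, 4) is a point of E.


Check whether y^2 = x^3 + 2 x + 1 (mod 5) for (x, y) = (0, 4).
LHS: y^2 = 4^2 mod 5 = 1
RHS: x^3 + 2 x + 1 = 0^3 + 2*0 + 1 mod 5 = 1
LHS = RHS

Yes, on the curve


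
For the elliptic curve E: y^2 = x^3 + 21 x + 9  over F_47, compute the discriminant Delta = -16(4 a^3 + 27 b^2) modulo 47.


4 a^3 + 27 b^2 = 4*21^3 + 27*9^2 = 37044 + 2187 = 39231
Delta = -16 * (39231) = -627696
Delta mod 47 = 36

Delta = 36 (mod 47)


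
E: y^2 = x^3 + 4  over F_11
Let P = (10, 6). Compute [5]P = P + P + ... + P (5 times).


k = 5 = 101_2 (binary, LSB first: 101)
Double-and-add from P = (10, 6):
  bit 0 = 1: acc = O + (10, 6) = (10, 6)
  bit 1 = 0: acc unchanged = (10, 6)
  bit 2 = 1: acc = (10, 6) + (0, 9) = (10, 5)

5P = (10, 5)


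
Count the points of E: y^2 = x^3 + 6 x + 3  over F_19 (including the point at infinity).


For each x in F_19, count y with y^2 = x^3 + 6 x + 3 mod 19:
  x = 2: RHS = 4, y in [2, 17]  -> 2 point(s)
  x = 5: RHS = 6, y in [5, 14]  -> 2 point(s)
  x = 9: RHS = 7, y in [8, 11]  -> 2 point(s)
  x = 12: RHS = 17, y in [6, 13]  -> 2 point(s)
  x = 13: RHS = 17, y in [6, 13]  -> 2 point(s)
  x = 14: RHS = 0, y in [0]  -> 1 point(s)
Affine points: 11. Add the point at infinity: total = 12.

#E(F_19) = 12


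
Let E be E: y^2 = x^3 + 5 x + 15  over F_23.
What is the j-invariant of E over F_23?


Delta = -16(4 a^3 + 27 b^2) mod 23 = 2
-1728 * (4 a)^3 = -1728 * (4*5)^3 mod 23 = 12
j = 12 * 2^(-1) mod 23 = 6

j = 6 (mod 23)


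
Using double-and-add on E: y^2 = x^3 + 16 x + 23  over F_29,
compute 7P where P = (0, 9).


k = 7 = 111_2 (binary, LSB first: 111)
Double-and-add from P = (0, 9):
  bit 0 = 1: acc = O + (0, 9) = (0, 9)
  bit 1 = 1: acc = (0, 9) + (28, 8) = (2, 18)
  bit 2 = 1: acc = (2, 18) + (11, 14) = (23, 1)

7P = (23, 1)


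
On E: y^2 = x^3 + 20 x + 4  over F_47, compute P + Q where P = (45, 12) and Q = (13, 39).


P != Q, so use the chord formula.
s = (y2 - y1) / (x2 - x1) = (27) / (15) mod 47 = 30
x3 = s^2 - x1 - x2 mod 47 = 30^2 - 45 - 13 = 43
y3 = s (x1 - x3) - y1 mod 47 = 30 * (45 - 43) - 12 = 1

P + Q = (43, 1)


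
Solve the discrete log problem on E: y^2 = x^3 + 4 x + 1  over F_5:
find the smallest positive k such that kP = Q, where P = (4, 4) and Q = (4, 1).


Enumerate multiples of P until we hit Q = (4, 1):
  1P = (4, 4)
  2P = (3, 0)
  3P = (4, 1)
Match found at i = 3.

k = 3


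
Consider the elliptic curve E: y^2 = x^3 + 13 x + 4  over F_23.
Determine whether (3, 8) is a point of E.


Check whether y^2 = x^3 + 13 x + 4 (mod 23) for (x, y) = (3, 8).
LHS: y^2 = 8^2 mod 23 = 18
RHS: x^3 + 13 x + 4 = 3^3 + 13*3 + 4 mod 23 = 1
LHS != RHS

No, not on the curve


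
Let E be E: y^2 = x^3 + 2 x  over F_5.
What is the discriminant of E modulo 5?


4 a^3 + 27 b^2 = 4*2^3 + 27*0^2 = 32 + 0 = 32
Delta = -16 * (32) = -512
Delta mod 5 = 3

Delta = 3 (mod 5)


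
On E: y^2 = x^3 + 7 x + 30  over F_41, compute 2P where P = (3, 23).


Doubling: s = (3 x1^2 + a) / (2 y1)
s = (3*3^2 + 7) / (2*23) mod 41 = 15
x3 = s^2 - 2 x1 mod 41 = 15^2 - 2*3 = 14
y3 = s (x1 - x3) - y1 mod 41 = 15 * (3 - 14) - 23 = 17

2P = (14, 17)


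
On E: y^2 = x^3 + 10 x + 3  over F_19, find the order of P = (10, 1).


Compute successive multiples of P until we hit O:
  1P = (10, 1)
  2P = (8, 5)
  3P = (5, 8)
  4P = (9, 9)
  5P = (7, 13)
  6P = (18, 12)
  7P = (11, 0)
  8P = (18, 7)
  ... (continuing to 14P)
  14P = O

ord(P) = 14


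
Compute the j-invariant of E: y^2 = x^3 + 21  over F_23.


Delta = -16(4 a^3 + 27 b^2) mod 23 = 20
-1728 * (4 a)^3 = -1728 * (4*0)^3 mod 23 = 0
j = 0 * 20^(-1) mod 23 = 0

j = 0 (mod 23)


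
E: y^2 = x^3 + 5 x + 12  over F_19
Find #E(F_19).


For each x in F_19, count y with y^2 = x^3 + 5 x + 12 mod 19:
  x = 2: RHS = 11, y in [7, 12]  -> 2 point(s)
  x = 3: RHS = 16, y in [4, 15]  -> 2 point(s)
  x = 4: RHS = 1, y in [1, 18]  -> 2 point(s)
  x = 6: RHS = 11, y in [7, 12]  -> 2 point(s)
  x = 9: RHS = 7, y in [8, 11]  -> 2 point(s)
  x = 10: RHS = 17, y in [6, 13]  -> 2 point(s)
  x = 11: RHS = 11, y in [7, 12]  -> 2 point(s)
  x = 15: RHS = 4, y in [2, 17]  -> 2 point(s)
  x = 18: RHS = 6, y in [5, 14]  -> 2 point(s)
Affine points: 18. Add the point at infinity: total = 19.

#E(F_19) = 19


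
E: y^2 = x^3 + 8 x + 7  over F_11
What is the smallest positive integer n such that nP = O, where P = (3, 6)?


Compute successive multiples of P until we hit O:
  1P = (3, 6)
  2P = (9, 4)
  3P = (4, 9)
  4P = (2, 8)
  5P = (10, 8)
  6P = (1, 4)
  7P = (8, 0)
  8P = (1, 7)
  ... (continuing to 14P)
  14P = O

ord(P) = 14


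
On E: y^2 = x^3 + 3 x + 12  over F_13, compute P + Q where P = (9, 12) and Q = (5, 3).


P != Q, so use the chord formula.
s = (y2 - y1) / (x2 - x1) = (4) / (9) mod 13 = 12
x3 = s^2 - x1 - x2 mod 13 = 12^2 - 9 - 5 = 0
y3 = s (x1 - x3) - y1 mod 13 = 12 * (9 - 0) - 12 = 5

P + Q = (0, 5)


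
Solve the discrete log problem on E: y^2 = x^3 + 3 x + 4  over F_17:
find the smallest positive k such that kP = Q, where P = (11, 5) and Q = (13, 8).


Enumerate multiples of P until we hit Q = (13, 8):
  1P = (11, 5)
  2P = (14, 11)
  3P = (13, 8)
Match found at i = 3.

k = 3


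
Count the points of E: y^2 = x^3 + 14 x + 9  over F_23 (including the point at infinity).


For each x in F_23, count y with y^2 = x^3 + 14 x + 9 mod 23:
  x = 0: RHS = 9, y in [3, 20]  -> 2 point(s)
  x = 1: RHS = 1, y in [1, 22]  -> 2 point(s)
  x = 3: RHS = 9, y in [3, 20]  -> 2 point(s)
  x = 7: RHS = 13, y in [6, 17]  -> 2 point(s)
  x = 8: RHS = 12, y in [9, 14]  -> 2 point(s)
  x = 9: RHS = 13, y in [6, 17]  -> 2 point(s)
  x = 15: RHS = 6, y in [11, 12]  -> 2 point(s)
  x = 17: RHS = 8, y in [10, 13]  -> 2 point(s)
  x = 19: RHS = 4, y in [2, 21]  -> 2 point(s)
  x = 20: RHS = 9, y in [3, 20]  -> 2 point(s)
Affine points: 20. Add the point at infinity: total = 21.

#E(F_23) = 21


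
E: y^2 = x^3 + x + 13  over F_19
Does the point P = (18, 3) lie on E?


Check whether y^2 = x^3 + 1 x + 13 (mod 19) for (x, y) = (18, 3).
LHS: y^2 = 3^2 mod 19 = 9
RHS: x^3 + 1 x + 13 = 18^3 + 1*18 + 13 mod 19 = 11
LHS != RHS

No, not on the curve


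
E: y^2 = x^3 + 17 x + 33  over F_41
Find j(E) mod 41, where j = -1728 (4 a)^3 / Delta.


Delta = -16(4 a^3 + 27 b^2) mod 41 = 24
-1728 * (4 a)^3 = -1728 * (4*17)^3 mod 41 = 23
j = 23 * 24^(-1) mod 41 = 30

j = 30 (mod 41)


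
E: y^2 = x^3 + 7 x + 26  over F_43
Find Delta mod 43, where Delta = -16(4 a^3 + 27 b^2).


4 a^3 + 27 b^2 = 4*7^3 + 27*26^2 = 1372 + 18252 = 19624
Delta = -16 * (19624) = -313984
Delta mod 43 = 2

Delta = 2 (mod 43)


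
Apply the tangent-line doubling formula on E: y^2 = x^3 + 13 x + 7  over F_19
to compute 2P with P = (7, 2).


Doubling: s = (3 x1^2 + a) / (2 y1)
s = (3*7^2 + 13) / (2*2) mod 19 = 2
x3 = s^2 - 2 x1 mod 19 = 2^2 - 2*7 = 9
y3 = s (x1 - x3) - y1 mod 19 = 2 * (7 - 9) - 2 = 13

2P = (9, 13)
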